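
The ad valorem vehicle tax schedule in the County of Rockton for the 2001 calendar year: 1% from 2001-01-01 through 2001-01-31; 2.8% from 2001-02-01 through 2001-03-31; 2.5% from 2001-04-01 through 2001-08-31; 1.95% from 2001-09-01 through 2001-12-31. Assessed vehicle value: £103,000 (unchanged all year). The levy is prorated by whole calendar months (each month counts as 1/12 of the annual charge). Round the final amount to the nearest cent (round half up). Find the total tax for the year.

£2,308.92

2001-01-01 to 2001-01-31: 1 month at 1% → £103,000 × 1% × 1/12 = £85.8333
2001-02-01 to 2001-03-31: 2 months at 2.8% → £103,000 × 2.8% × 2/12 = £480.6667
2001-04-01 to 2001-08-31: 5 months at 2.5% → £103,000 × 2.5% × 5/12 = £1,072.9167
2001-09-01 to 2001-12-31: 4 months at 1.95% → £103,000 × 1.95% × 4/12 = £669.5000
Total = £2,308.9167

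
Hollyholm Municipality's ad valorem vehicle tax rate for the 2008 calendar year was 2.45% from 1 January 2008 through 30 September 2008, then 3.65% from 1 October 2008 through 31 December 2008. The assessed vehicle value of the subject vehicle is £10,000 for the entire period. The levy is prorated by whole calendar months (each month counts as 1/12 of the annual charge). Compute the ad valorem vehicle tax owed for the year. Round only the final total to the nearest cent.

£275.00

1 January – 30 September 2008: 9 months at 2.45% → £10,000 × 2.45% × 9/12 = £183.7500
1 October – 31 December 2008: 3 months at 3.65% → £10,000 × 3.65% × 3/12 = £91.2500
Total = £275.0000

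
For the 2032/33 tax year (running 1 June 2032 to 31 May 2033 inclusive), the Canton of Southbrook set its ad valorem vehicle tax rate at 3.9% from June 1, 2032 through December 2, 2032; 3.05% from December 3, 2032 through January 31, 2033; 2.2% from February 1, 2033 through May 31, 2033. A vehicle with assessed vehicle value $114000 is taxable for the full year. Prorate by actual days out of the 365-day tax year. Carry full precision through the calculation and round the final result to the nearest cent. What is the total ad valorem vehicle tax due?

June 1 – December 2, 2032: 185 days at 3.9% → $114000 × 3.9% × 185/365 = $2253.4521
December 3, 2032 – January 31, 2033: 60 days at 3.05% → $114000 × 3.05% × 60/365 = $571.5616
February 1 – May 31, 2033: 120 days at 2.2% → $114000 × 2.2% × 120/365 = $824.5479
Total = $3649.5616

$3649.56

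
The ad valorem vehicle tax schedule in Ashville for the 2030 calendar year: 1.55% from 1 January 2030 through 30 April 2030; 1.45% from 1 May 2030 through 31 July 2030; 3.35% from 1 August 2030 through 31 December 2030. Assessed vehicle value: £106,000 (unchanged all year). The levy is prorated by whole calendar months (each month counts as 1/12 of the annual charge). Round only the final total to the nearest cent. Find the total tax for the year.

£2,411.50

1 January – 30 April 2030: 4 months at 1.55% → £106,000 × 1.55% × 4/12 = £547.6667
1 May – 31 July 2030: 3 months at 1.45% → £106,000 × 1.45% × 3/12 = £384.2500
1 August – 31 December 2030: 5 months at 3.35% → £106,000 × 3.35% × 5/12 = £1,479.5833
Total = £2,411.5000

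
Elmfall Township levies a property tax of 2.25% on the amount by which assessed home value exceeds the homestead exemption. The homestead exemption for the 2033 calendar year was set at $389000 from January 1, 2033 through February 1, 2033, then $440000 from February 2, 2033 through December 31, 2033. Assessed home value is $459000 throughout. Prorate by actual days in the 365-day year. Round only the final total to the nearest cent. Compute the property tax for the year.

January 1 – February 1, 2033: 32 days, exemption $389000 → ($459000 − $389000) × 2.25% × 32/365 = $138.0822
February 2 – December 31, 2033: 333 days, exemption $440000 → ($459000 − $440000) × 2.25% × 333/365 = $390.0205
Total = $528.1027

$528.10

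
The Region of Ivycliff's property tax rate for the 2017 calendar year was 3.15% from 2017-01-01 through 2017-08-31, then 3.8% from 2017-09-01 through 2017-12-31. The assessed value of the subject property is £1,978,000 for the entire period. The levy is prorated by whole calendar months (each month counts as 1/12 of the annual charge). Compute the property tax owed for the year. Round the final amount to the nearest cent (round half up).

2017-01-01 to 2017-08-31: 8 months at 3.15% → £1,978,000 × 3.15% × 8/12 = £41,538.0000
2017-09-01 to 2017-12-31: 4 months at 3.8% → £1,978,000 × 3.8% × 4/12 = £25,054.6667
Total = £66,592.6667

£66,592.67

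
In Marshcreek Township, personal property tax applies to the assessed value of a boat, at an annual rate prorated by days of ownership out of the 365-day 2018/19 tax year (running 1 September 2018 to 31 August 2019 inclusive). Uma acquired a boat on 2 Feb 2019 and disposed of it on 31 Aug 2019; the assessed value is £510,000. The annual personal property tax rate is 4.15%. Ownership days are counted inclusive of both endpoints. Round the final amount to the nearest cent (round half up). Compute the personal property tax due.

Days held (2 Feb – 31 Aug 2019): 211 out of 365
Tax = £510,000 × 4.15% × 211/365 = £12,235.1096

£12,235.11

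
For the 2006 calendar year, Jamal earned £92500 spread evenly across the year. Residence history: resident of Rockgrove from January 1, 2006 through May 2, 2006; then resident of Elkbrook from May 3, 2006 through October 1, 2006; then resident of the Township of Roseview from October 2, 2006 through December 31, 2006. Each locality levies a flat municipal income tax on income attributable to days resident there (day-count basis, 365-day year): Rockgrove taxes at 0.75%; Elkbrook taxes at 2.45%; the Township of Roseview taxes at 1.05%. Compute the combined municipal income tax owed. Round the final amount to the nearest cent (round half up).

Rockgrove, January 1 – May 2, 2006: 122 days → £92500 × 0.75% × 122/365 = £231.8836
Elkbrook, May 3 – October 1, 2006: 152 days → £92500 × 2.45% × 152/365 = £943.7534
The Township of Roseview, October 2 – December 31, 2006: 91 days → £92500 × 1.05% × 91/365 = £242.1473
Total = £1417.7842

£1417.78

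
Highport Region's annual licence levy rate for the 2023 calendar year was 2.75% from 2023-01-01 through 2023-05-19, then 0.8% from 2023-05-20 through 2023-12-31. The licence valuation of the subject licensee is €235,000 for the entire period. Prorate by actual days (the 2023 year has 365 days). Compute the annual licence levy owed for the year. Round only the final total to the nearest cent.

€3,625.12

2023-01-01 to 2023-05-19: 139 days at 2.75% → €235,000 × 2.75% × 139/365 = €2,461.0616
2023-05-20 to 2023-12-31: 226 days at 0.8% → €235,000 × 0.8% × 226/365 = €1,164.0548
Total = €3,625.1164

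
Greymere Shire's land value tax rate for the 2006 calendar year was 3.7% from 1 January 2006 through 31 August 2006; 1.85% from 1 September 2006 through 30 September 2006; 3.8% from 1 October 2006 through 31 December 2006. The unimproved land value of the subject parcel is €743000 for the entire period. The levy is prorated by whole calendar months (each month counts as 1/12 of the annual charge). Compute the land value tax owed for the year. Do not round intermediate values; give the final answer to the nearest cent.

1 January – 31 August 2006: 8 months at 3.7% → €743000 × 3.7% × 8/12 = €18327.3333
1 September – 30 September 2006: 1 month at 1.85% → €743000 × 1.85% × 1/12 = €1145.4583
1 October – 31 December 2006: 3 months at 3.8% → €743000 × 3.8% × 3/12 = €7058.5000
Total = €26531.2917

€26531.29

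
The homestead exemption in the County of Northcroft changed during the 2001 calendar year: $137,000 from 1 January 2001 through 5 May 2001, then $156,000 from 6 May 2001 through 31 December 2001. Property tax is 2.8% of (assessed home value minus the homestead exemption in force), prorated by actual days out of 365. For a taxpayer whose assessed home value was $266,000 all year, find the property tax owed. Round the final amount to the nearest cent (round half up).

1 January – 5 May 2001: 125 days, exemption $137,000 → ($266,000 − $137,000) × 2.8% × 125/365 = $1,236.9863
6 May – 31 December 2001: 240 days, exemption $156,000 → ($266,000 − $156,000) × 2.8% × 240/365 = $2,025.2055
Total = $3,262.1918

$3,262.19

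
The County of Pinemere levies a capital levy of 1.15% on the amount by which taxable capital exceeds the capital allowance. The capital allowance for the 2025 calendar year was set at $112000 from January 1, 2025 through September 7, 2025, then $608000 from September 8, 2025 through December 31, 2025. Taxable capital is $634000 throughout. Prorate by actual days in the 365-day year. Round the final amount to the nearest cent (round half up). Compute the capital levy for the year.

January 1 – September 7, 2025: 250 days, exemption $112000 → ($634000 − $112000) × 1.15% × 250/365 = $4111.6438
September 8 – December 31, 2025: 115 days, exemption $608000 → ($634000 − $608000) × 1.15% × 115/365 = $94.2055
Total = $4205.8493

$4205.85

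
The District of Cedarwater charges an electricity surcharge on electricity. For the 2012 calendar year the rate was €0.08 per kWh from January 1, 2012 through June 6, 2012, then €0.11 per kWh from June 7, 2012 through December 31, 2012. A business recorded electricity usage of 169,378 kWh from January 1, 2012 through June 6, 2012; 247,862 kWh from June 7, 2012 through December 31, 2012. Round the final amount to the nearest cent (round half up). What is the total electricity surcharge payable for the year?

€40815.06

January 1 – June 6, 2012: 169,378 kWh at €0.08/kWh → €13550.24
June 7 – December 31, 2012: 247,862 kWh at €0.11/kWh → €27264.82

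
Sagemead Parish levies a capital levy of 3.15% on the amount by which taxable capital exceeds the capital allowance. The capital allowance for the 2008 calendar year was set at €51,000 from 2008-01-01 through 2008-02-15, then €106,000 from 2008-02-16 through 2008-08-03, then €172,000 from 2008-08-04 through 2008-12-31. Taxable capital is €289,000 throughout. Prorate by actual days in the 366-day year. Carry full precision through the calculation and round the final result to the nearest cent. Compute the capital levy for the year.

€5,130.20

2008-01-01 to 2008-02-15: 46 days, exemption €51,000 → (€289,000 − €51,000) × 3.15% × 46/366 = €942.2459
2008-02-16 to 2008-08-03: 170 days, exemption €106,000 → (€289,000 − €106,000) × 3.15% × 170/366 = €2,677.5000
2008-08-04 to 2008-12-31: 150 days, exemption €172,000 → (€289,000 − €172,000) × 3.15% × 150/366 = €1,510.4508
Total = €5,130.1967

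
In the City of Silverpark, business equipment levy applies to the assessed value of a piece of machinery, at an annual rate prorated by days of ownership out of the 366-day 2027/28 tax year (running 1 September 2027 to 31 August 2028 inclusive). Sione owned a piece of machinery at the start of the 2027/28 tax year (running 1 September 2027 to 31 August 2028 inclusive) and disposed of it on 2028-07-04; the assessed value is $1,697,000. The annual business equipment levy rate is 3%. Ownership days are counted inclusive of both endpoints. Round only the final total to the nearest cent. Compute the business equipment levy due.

Days held (2027-09-01 to 2028-07-04): 308 out of 366
Tax = $1,697,000 × 3% × 308/366 = $42,842.2951

$42,842.30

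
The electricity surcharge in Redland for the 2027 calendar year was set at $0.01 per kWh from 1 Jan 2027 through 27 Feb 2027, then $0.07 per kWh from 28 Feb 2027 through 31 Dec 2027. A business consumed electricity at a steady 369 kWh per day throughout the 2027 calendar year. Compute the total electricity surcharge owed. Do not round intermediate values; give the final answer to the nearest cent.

$8,143.83

1 Jan – 27 Feb 2027: 58 days × 369 kWh/day = 21,402 kWh at $0.01/kWh → $214.02
28 Feb – 31 Dec 2027: 307 days × 369 kWh/day = 113,283 kWh at $0.07/kWh → $7,929.81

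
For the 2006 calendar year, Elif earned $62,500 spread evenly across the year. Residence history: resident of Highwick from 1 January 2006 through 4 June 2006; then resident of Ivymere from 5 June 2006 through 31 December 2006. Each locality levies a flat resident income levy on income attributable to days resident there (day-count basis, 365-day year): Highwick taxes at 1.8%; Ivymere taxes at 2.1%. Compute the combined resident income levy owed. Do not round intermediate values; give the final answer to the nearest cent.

Highwick, 1 January – 4 June 2006: 155 days → $62,500 × 1.8% × 155/365 = $477.7397
Ivymere, 5 June – 31 December 2006: 210 days → $62,500 × 2.1% × 210/365 = $755.1370
Total = $1,232.8767

$1,232.88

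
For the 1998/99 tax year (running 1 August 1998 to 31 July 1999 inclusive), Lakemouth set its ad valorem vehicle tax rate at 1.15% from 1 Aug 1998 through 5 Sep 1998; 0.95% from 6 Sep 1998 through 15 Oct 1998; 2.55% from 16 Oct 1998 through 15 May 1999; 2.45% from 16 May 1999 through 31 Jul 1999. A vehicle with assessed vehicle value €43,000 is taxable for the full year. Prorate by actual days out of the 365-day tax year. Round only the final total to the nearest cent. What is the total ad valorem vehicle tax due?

€952.66

1 Aug – 5 Sep 1998: 36 days at 1.15% → €43,000 × 1.15% × 36/365 = €48.7726
6 Sep – 15 Oct 1998: 40 days at 0.95% → €43,000 × 0.95% × 40/365 = €44.7671
16 Oct 1998 – 15 May 1999: 212 days at 2.55% → €43,000 × 2.55% × 212/365 = €636.8712
16 May – 31 Jul 1999: 77 days at 2.45% → €43,000 × 2.45% × 77/365 = €222.2452
Total = €952.6562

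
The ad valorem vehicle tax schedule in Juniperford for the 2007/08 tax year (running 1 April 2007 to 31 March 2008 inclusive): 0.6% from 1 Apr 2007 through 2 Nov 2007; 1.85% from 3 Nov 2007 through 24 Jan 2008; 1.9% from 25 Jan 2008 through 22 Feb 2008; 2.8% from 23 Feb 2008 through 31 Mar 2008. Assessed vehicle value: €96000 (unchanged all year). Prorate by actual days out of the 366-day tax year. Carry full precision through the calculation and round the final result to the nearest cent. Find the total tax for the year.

€1166.30

1 Apr – 2 Nov 2007: 216 days at 0.6% → €96000 × 0.6% × 216/366 = €339.9344
3 Nov 2007 – 24 Jan 2008: 83 days at 1.85% → €96000 × 1.85% × 83/366 = €402.7541
25 Jan – 22 Feb 2008: 29 days at 1.9% → €96000 × 1.9% × 29/366 = €144.5246
23 Feb – 31 Mar 2008: 38 days at 2.8% → €96000 × 2.8% × 38/366 = €279.0820
Total = €1166.2951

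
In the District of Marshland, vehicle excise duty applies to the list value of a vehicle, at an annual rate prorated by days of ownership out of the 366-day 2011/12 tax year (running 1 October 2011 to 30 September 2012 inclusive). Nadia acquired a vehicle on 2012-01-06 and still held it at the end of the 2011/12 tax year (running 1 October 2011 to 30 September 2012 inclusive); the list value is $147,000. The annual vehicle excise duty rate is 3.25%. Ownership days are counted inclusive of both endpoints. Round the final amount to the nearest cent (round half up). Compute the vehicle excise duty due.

$3,511.33

Days held (2012-01-06 to 2012-09-30): 269 out of 366
Tax = $147,000 × 3.25% × 269/366 = $3,511.3320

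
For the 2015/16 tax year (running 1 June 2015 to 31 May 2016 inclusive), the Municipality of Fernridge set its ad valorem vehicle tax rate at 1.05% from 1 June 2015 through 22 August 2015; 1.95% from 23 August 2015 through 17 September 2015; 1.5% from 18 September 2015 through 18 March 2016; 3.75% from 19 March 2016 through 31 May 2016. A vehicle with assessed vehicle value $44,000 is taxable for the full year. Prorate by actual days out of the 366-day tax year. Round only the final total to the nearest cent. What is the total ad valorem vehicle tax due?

1 June – 22 August 2015: 83 days at 1.05% → $44,000 × 1.05% × 83/366 = $104.7705
23 August – 17 September 2015: 26 days at 1.95% → $44,000 × 1.95% × 26/366 = $60.9508
18 September 2015 – 18 March 2016: 183 days at 1.5% → $44,000 × 1.5% × 183/366 = $330.0000
19 March – 31 May 2016: 74 days at 3.75% → $44,000 × 3.75% × 74/366 = $333.6066
Total = $829.3279

$829.33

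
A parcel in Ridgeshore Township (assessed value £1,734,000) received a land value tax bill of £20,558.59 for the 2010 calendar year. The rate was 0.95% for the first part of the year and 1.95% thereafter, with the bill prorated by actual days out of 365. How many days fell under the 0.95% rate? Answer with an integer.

Let d = days at the first rate; then 365 − d days at the second rate.
£1,734,000 × [0.95%·d + 1.95%·(365−d)] / 365 = £20,558.59
Solving gives d = 279, so the new rate took effect on 7 Oct 2010.

279 days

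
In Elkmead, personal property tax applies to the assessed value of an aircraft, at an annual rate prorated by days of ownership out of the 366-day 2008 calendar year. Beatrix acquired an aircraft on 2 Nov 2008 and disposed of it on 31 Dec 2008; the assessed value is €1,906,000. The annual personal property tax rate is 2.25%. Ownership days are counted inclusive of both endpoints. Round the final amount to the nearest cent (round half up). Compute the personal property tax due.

€7,030.33

Days held (2 Nov – 31 Dec 2008): 60 out of 366
Tax = €1,906,000 × 2.25% × 60/366 = €7,030.3279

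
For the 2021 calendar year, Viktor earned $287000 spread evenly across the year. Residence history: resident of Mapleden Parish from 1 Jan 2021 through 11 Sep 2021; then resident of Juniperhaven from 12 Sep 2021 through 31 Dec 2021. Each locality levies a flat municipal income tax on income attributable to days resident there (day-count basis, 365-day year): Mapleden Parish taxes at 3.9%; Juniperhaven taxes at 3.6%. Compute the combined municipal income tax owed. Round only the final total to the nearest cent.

Mapleden Parish, 1 Jan – 11 Sep 2021: 254 days → $287000 × 3.9% × 254/365 = $7789.1014
Juniperhaven, 12 Sep – 31 Dec 2021: 111 days → $287000 × 3.6% × 111/365 = $3142.0603
Total = $10931.1616

$10931.16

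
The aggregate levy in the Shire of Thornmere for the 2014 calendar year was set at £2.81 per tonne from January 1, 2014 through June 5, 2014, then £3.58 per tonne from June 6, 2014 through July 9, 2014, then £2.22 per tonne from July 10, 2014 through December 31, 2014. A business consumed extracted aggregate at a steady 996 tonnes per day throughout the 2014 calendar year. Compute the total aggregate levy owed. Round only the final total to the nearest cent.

£944,785.68

January 1 – June 5, 2014: 156 days × 996 tonnes/day = 155,376 tonnes at £2.81/tonne → £436,606.56
June 6 – July 9, 2014: 34 days × 996 tonnes/day = 33,864 tonnes at £3.58/tonne → £121,233.12
July 10 – December 31, 2014: 175 days × 996 tonnes/day = 174,300 tonnes at £2.22/tonne → £386,946.00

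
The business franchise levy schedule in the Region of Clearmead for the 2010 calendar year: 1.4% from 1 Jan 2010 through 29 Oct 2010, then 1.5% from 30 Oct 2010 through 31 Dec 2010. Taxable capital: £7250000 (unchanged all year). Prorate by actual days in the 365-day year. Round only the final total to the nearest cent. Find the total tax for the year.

1 Jan – 29 Oct 2010: 302 days at 1.4% → £7250000 × 1.4% × 302/365 = £83980.8219
30 Oct – 31 Dec 2010: 63 days at 1.5% → £7250000 × 1.5% × 63/365 = £18770.5479
Total = £102751.3699

£102751.37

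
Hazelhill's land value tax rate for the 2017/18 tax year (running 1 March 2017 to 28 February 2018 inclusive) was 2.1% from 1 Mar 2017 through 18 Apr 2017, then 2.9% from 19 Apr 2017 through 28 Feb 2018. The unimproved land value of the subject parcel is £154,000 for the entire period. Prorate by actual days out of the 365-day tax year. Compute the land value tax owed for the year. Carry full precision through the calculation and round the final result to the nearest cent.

£4,300.61

1 Mar – 18 Apr 2017: 49 days at 2.1% → £154,000 × 2.1% × 49/365 = £434.1534
19 Apr 2017 – 28 Feb 2018: 316 days at 2.9% → £154,000 × 2.9% × 316/365 = £3,866.4548
Total = £4,300.6082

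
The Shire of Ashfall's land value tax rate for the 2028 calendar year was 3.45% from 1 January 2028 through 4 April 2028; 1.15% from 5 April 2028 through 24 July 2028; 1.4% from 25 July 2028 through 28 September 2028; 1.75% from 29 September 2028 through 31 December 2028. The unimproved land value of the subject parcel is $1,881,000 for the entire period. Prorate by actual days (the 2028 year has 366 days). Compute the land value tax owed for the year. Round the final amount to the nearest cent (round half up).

$36,607.55

1 January – 4 April 2028: 95 days at 3.45% → $1,881,000 × 3.45% × 95/366 = $16,844.2008
5 April – 24 July 2028: 111 days at 1.15% → $1,881,000 × 1.15% × 111/366 = $6,560.3730
25 July – 28 September 2028: 66 days at 1.4% → $1,881,000 × 1.4% × 66/366 = $4,748.7541
29 September – 31 December 2028: 94 days at 1.75% → $1,881,000 × 1.75% × 94/366 = $8,454.2213
Total = $36,607.5492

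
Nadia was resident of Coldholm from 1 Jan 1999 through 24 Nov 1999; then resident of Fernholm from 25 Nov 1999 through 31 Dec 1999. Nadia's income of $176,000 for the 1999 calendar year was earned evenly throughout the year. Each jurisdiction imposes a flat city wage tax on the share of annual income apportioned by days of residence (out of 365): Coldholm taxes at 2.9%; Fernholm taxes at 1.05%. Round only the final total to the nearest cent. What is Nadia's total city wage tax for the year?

Coldholm, 1 Jan – 24 Nov 1999: 328 days → $176,000 × 2.9% × 328/365 = $4,586.6082
Fernholm, 25 Nov – 31 Dec 1999: 37 days → $176,000 × 1.05% × 37/365 = $187.3315
Total = $4,773.9397

$4,773.94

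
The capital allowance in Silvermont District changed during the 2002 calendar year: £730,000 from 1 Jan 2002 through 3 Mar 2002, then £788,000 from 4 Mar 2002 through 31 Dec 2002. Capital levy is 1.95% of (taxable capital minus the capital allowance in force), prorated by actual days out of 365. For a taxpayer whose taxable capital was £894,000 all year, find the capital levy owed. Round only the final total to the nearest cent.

£2,259.12

1 Jan – 3 Mar 2002: 62 days, exemption £730,000 → (£894,000 − £730,000) × 1.95% × 62/365 = £543.2219
4 Mar – 31 Dec 2002: 303 days, exemption £788,000 → (£894,000 − £788,000) × 1.95% × 303/365 = £1,715.8932
Total = £2,259.1151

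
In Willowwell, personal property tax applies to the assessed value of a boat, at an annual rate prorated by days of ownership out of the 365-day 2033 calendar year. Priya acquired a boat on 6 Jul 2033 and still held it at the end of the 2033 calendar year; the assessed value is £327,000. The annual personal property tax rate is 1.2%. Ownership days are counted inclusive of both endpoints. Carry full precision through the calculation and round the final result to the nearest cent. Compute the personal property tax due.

£1,924.37

Days held (6 Jul – 31 Dec 2033): 179 out of 365
Tax = £327,000 × 1.2% × 179/365 = £1,924.3726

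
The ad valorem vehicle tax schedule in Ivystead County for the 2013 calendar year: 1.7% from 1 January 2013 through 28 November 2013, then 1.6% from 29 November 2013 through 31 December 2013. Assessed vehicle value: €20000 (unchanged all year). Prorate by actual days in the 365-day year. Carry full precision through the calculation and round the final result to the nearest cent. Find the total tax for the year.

1 January – 28 November 2013: 332 days at 1.7% → €20000 × 1.7% × 332/365 = €309.2603
29 November – 31 December 2013: 33 days at 1.6% → €20000 × 1.6% × 33/365 = €28.9315
Total = €338.1918

€338.19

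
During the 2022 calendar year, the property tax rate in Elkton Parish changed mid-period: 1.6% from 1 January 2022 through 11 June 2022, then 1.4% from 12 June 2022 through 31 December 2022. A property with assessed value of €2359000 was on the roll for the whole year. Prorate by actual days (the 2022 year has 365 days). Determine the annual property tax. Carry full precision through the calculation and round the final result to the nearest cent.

€35120.02

1 January – 11 June 2022: 162 days at 1.6% → €2359000 × 1.6% × 162/365 = €16752.1315
12 June – 31 December 2022: 203 days at 1.4% → €2359000 × 1.4% × 203/365 = €18367.8849
Total = €35120.0164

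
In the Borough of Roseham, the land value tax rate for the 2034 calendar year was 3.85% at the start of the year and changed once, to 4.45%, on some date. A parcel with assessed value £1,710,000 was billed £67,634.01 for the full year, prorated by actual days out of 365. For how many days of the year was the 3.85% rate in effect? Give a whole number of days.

Let d = days at the first rate; then 365 − d days at the second rate.
£1,710,000 × [3.85%·d + 4.45%·(365−d)] / 365 = £67,634.01
Solving gives d = 301, so the new rate took effect on 29 October 2034.

301 days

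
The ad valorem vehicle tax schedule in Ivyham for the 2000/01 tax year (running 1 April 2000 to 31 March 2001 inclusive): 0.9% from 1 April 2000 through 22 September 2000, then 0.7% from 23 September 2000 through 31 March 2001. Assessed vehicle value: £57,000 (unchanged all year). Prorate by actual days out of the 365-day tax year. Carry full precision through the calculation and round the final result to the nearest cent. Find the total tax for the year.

1 April – 22 September 2000: 175 days at 0.9% → £57,000 × 0.9% × 175/365 = £245.9589
23 September 2000 – 31 March 2001: 190 days at 0.7% → £57,000 × 0.7% × 190/365 = £207.6986
Total = £453.6575

£453.66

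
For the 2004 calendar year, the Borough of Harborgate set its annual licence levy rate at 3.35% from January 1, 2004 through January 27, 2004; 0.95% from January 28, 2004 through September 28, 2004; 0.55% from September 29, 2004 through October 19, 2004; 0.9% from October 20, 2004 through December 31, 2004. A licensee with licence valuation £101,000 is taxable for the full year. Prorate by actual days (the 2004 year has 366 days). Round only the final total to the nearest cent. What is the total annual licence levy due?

£1,105.07

January 1 – January 27, 2004: 27 days at 3.35% → £101,000 × 3.35% × 27/366 = £249.6025
January 28 – September 28, 2004: 245 days at 0.95% → £101,000 × 0.95% × 245/366 = £642.2883
September 29 – October 19, 2004: 21 days at 0.55% → £101,000 × 0.55% × 21/366 = £31.8730
October 20 – December 31, 2004: 73 days at 0.9% → £101,000 × 0.9% × 73/366 = £181.3033
Total = £1,105.0669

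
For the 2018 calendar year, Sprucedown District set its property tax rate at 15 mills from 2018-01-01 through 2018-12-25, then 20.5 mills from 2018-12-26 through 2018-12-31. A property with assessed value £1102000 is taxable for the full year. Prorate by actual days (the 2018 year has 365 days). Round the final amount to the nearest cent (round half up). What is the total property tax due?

2018-01-01 to 2018-12-25: 359 days at 15 mills → £1102000 × 1.5% × 359/365 = £16258.2740
2018-12-26 to 2018-12-31: 6 days at 20.5 mills → £1102000 × 2.05% × 6/365 = £371.3589
Total = £16629.6329

£16629.63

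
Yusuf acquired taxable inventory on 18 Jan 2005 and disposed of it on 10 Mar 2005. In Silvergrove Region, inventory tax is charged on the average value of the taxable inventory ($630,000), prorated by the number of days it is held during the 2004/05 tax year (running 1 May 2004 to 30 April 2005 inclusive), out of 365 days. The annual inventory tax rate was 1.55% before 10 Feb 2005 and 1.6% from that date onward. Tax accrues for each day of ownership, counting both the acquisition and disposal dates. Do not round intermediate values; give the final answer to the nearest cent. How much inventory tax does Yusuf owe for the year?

18 Jan – 9 Feb 2005: 23 days at 1.55% → $630,000 × 1.55% × 23/365 = $615.3288
10 Feb – 10 Mar 2005: 29 days at 1.6% → $630,000 × 1.6% × 29/365 = $800.8767
Total = $1,416.2055

$1,416.21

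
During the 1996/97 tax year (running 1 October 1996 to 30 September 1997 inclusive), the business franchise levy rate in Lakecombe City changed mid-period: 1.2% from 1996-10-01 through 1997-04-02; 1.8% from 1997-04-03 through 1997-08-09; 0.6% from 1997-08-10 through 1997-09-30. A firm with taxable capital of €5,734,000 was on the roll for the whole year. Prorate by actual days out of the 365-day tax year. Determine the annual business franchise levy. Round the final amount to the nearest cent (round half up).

€76,065.83

1996-10-01 to 1997-04-02: 184 days at 1.2% → €5,734,000 × 1.2% × 184/365 = €34,686.7726
1997-04-03 to 1997-08-09: 129 days at 1.8% → €5,734,000 × 1.8% × 129/365 = €36,477.6658
1997-08-10 to 1997-09-30: 52 days at 0.6% → €5,734,000 × 0.6% × 52/365 = €4,901.3918
Total = €76,065.8301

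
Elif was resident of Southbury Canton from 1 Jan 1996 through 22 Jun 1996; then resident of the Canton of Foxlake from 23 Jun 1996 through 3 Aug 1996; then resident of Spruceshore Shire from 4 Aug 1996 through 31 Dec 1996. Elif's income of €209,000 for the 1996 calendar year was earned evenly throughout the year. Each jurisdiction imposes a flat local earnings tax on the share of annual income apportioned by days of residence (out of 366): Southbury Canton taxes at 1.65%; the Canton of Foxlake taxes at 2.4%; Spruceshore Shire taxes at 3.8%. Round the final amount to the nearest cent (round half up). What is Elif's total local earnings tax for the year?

Southbury Canton, 1 Jan – 22 Jun 1996: 174 days → €209,000 × 1.65% × 174/366 = €1,639.4508
The Canton of Foxlake, 23 Jun – 3 Aug 1996: 42 days → €209,000 × 2.4% × 42/366 = €575.6066
Spruceshore Shire, 4 Aug – 31 Dec 1996: 150 days → €209,000 × 3.8% × 150/366 = €3,254.9180
Total = €5,469.9754

€5,469.98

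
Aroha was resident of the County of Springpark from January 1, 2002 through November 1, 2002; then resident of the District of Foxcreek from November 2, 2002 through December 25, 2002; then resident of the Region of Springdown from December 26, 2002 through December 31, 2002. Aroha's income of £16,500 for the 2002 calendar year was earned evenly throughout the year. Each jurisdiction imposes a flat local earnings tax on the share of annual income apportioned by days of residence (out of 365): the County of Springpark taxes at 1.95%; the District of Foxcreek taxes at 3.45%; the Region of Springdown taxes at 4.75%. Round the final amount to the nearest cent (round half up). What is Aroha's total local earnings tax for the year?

£365.96

The County of Springpark, January 1 – November 1, 2002: 305 days → £16,500 × 1.95% × 305/365 = £268.8596
The District of Foxcreek, November 2 – December 25, 2002: 54 days → £16,500 × 3.45% × 54/365 = £84.2178
The Region of Springdown, December 26 – December 31, 2002: 6 days → £16,500 × 4.75% × 6/365 = £12.8836
Total = £365.9610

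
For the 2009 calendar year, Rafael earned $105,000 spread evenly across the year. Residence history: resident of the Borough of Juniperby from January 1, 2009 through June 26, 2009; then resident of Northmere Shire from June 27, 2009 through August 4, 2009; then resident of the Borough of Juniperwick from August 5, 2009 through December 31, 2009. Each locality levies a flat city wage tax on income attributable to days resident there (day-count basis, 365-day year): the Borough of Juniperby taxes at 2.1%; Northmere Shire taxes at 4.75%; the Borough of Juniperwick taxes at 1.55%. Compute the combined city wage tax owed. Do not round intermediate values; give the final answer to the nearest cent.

The Borough of Juniperby, January 1 – June 26, 2009: 177 days → $105,000 × 2.1% × 177/365 = $1,069.2740
Northmere Shire, June 27 – August 4, 2009: 39 days → $105,000 × 4.75% × 39/365 = $532.9110
The Borough of Juniperwick, August 5 – December 31, 2009: 149 days → $105,000 × 1.55% × 149/365 = $664.3767
Total = $2,266.5616

$2,266.56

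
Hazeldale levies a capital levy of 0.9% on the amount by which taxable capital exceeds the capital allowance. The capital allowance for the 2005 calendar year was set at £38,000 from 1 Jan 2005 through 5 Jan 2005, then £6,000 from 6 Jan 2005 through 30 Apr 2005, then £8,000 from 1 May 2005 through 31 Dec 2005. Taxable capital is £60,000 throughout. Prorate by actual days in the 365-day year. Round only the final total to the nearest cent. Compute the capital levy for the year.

1 Jan – 5 Jan 2005: 5 days, exemption £38,000 → (£60,000 − £38,000) × 0.9% × 5/365 = £2.7123
6 Jan – 30 Apr 2005: 115 days, exemption £6,000 → (£60,000 − £6,000) × 0.9% × 115/365 = £153.1233
1 May – 31 Dec 2005: 245 days, exemption £8,000 → (£60,000 − £8,000) × 0.9% × 245/365 = £314.1370
Total = £469.9726

£469.97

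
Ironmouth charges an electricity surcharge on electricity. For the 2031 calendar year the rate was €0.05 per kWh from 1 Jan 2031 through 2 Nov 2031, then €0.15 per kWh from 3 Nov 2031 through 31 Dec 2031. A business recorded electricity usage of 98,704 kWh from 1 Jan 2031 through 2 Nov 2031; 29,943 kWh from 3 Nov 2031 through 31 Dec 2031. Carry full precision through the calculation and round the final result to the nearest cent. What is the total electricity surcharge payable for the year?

1 Jan – 2 Nov 2031: 98,704 kWh at €0.05/kWh → €4,935.20
3 Nov – 31 Dec 2031: 29,943 kWh at €0.15/kWh → €4,491.45

€9,426.65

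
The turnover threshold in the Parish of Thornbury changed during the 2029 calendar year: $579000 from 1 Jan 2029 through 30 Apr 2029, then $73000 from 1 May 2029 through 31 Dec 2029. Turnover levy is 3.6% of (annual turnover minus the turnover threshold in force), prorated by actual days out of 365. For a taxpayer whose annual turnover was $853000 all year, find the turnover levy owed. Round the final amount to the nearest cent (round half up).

1 Jan – 30 Apr 2029: 120 days, exemption $579000 → ($853000 − $579000) × 3.6% × 120/365 = $3242.9589
1 May – 31 Dec 2029: 245 days, exemption $73000 → ($853000 − $73000) × 3.6% × 245/365 = $18848.2192
Total = $22091.1781

$22091.18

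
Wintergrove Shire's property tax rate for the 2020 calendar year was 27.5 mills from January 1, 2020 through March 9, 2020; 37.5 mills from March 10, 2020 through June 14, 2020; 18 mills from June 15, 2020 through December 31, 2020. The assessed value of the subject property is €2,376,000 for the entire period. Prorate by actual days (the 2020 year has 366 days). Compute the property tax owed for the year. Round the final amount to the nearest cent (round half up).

€59,302.62

January 1 – March 9, 2020: 69 days at 27.5 mills → €2,376,000 × 2.75% × 69/366 = €12,318.1967
March 10 – June 14, 2020: 97 days at 37.5 mills → €2,376,000 × 3.75% × 97/366 = €23,613.9344
June 15 – December 31, 2020: 200 days at 18 mills → €2,376,000 × 1.8% × 200/366 = €23,370.4918
Total = €59,302.6230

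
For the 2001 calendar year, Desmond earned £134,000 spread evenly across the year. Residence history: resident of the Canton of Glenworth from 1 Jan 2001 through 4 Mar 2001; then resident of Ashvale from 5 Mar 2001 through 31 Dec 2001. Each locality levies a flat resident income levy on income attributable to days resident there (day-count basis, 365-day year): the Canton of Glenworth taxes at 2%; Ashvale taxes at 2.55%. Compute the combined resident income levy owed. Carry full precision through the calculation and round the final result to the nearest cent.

The Canton of Glenworth, 1 Jan – 4 Mar 2001: 63 days → £134,000 × 2% × 63/365 = £462.5753
Ashvale, 5 Mar – 31 Dec 2001: 302 days → £134,000 × 2.55% × 302/365 = £2,827.2164
Total = £3,289.7918

£3,289.79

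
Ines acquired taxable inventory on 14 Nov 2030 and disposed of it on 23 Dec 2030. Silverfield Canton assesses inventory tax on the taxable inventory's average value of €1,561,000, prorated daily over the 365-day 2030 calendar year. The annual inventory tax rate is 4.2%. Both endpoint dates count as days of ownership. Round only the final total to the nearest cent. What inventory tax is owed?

€7,184.88

Days held (14 Nov – 23 Dec 2030): 40 out of 365
Tax = €1,561,000 × 4.2% × 40/365 = €7,184.8767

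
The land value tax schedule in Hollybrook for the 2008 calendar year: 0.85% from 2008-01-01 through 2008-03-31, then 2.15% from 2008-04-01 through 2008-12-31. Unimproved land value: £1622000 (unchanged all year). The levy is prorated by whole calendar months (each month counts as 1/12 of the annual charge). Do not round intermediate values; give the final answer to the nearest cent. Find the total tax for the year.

£29601.50

2008-01-01 to 2008-03-31: 3 months at 0.85% → £1622000 × 0.85% × 3/12 = £3446.7500
2008-04-01 to 2008-12-31: 9 months at 2.15% → £1622000 × 2.15% × 9/12 = £26154.7500
Total = £29601.5000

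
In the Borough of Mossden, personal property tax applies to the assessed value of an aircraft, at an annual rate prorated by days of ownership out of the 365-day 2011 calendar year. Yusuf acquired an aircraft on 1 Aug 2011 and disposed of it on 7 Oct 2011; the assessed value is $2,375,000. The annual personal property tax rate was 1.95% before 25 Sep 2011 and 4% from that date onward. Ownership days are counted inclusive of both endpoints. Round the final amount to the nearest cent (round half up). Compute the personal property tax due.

1 Aug – 24 Sep 2011: 55 days at 1.95% → $2,375,000 × 1.95% × 55/365 = $6,978.5959
25 Sep – 7 Oct 2011: 13 days at 4% → $2,375,000 × 4% × 13/365 = $3,383.5616
Total = $10,362.1575

$10,362.16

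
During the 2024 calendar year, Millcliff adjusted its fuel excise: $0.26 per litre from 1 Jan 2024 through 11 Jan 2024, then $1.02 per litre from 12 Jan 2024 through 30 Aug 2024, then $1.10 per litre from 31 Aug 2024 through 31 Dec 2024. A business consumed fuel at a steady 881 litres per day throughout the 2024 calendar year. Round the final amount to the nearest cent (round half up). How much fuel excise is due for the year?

$330,198.80

1 Jan – 11 Jan 2024: 11 days × 881 litres/day = 9,691 litres at $0.26/litre → $2,519.66
12 Jan – 30 Aug 2024: 232 days × 881 litres/day = 204,392 litres at $1.02/litre → $208,479.84
31 Aug – 31 Dec 2024: 123 days × 881 litres/day = 108,363 litres at $1.10/litre → $119,199.30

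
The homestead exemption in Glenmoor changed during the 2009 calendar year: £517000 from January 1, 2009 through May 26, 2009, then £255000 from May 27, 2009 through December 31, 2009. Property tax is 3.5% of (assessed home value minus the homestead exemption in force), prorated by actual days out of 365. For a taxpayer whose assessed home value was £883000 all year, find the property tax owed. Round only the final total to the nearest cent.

January 1 – May 26, 2009: 146 days, exemption £517000 → (£883000 − £517000) × 3.5% × 146/365 = £5124.0000
May 27 – December 31, 2009: 219 days, exemption £255000 → (£883000 − £255000) × 3.5% × 219/365 = £13188.0000
Total = £18312.0000

£18312.00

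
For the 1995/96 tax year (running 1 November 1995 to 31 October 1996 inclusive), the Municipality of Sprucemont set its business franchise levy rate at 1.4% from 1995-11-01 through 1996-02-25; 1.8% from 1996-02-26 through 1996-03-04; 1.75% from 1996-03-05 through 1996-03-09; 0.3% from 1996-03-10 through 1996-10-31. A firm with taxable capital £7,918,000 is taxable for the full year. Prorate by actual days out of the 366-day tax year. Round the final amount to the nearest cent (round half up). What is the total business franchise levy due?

1995-11-01 to 1996-02-25: 117 days at 1.4% → £7,918,000 × 1.4% × 117/366 = £35,436.2951
1996-02-26 to 1996-03-04: 8 days at 1.8% → £7,918,000 × 1.8% × 8/366 = £3,115.2787
1996-03-05 to 1996-03-09: 5 days at 1.75% → £7,918,000 × 1.75% × 5/366 = £1,892.9645
1996-03-10 to 1996-10-31: 236 days at 0.3% → £7,918,000 × 0.3% × 236/366 = £15,316.7869
Total = £55,761.3251

£55,761.33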